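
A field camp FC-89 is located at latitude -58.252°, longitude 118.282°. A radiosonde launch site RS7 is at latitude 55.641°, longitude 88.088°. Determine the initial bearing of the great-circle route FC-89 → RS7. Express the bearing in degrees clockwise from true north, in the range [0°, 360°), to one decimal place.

341.5°

Δλ = -30.1940°
y = sin Δλ · cos φ₂ = -0.283842
x = cos φ₁ sin φ₂ − sin φ₁ cos φ₂ cos Δλ = 0.849190
θ = atan2(y, x) = -18.4822° → 341.5178° (mod 360°)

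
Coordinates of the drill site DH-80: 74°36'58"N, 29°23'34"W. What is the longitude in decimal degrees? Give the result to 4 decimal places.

29.3928°W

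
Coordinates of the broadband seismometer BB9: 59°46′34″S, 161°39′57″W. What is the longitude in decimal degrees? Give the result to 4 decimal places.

161° + 39′/60 + 57″/3600 = 161 + 0.65000 + 0.01583 = 161.6658°

161.6658°W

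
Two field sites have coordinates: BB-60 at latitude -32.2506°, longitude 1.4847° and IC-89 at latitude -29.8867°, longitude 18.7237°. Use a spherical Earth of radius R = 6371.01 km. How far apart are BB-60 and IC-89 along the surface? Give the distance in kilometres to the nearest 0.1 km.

1660.9 km

Δφ = 2.3639°,  Δλ = 17.2390°
a = sin²(Δφ/2) + cos φ₁ cos φ₂ sin²(Δλ/2) = 0.016895
c = 2·arcsin(√a) = 0.260703 rad = 14.9372°
d = R·c = 6371.01 × 0.260703 = 1660.9 km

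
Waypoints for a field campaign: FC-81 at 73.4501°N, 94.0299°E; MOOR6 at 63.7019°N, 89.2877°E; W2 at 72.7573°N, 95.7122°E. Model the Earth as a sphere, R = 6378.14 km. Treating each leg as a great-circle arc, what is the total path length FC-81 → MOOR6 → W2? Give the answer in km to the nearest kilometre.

FC-81→MOOR6: c = 0.172671 rad, d = 1101.32 km
MOOR6→W2: c = 0.163203 rad, d = 1040.93 km
Total = 1101.32 + 1040.93 = 2142.25 km

2142 km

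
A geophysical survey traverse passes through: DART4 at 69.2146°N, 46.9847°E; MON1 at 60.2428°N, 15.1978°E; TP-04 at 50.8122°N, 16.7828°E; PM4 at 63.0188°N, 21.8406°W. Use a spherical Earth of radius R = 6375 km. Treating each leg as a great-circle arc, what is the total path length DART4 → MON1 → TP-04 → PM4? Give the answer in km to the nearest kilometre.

5485 km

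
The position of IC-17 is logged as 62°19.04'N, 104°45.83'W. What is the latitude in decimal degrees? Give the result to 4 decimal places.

62° + 19.04′/60 = 62 + 0.31733 = 62.3173°

62.3173°N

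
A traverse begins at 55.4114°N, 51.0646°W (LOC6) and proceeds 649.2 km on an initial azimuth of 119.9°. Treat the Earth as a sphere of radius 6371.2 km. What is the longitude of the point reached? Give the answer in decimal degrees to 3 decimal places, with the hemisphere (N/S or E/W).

42.792°W

δ = d/R = 649.2/6371.2 = 0.101896 rad
φ₂ = arcsin(sin φ₁ cos δ + cos φ₁ sin δ cos θ)
   = arcsin(0.82325·0.99481 + 0.56768·0.10172·-0.49849) = 52.20368°
λ₂ = λ₁ + atan2(sin θ sin δ cos φ₁, cos δ − sin φ₁ sin φ₂) = -42.79191°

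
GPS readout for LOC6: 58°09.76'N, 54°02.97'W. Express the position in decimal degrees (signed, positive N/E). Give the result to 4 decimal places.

+58.1627°, -54.0495°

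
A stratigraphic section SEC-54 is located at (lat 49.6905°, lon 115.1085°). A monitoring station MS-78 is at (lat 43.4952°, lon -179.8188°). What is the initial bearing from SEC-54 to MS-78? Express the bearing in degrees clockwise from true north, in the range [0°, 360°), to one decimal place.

72.1°

Δλ = 65.0727°
y = sin Δλ · cos φ₂ = 0.657853
x = cos φ₁ sin φ₂ − sin φ₁ cos φ₂ cos Δλ = 0.212118
θ = atan2(y, x) = 72.1286° → 72.1286° (mod 360°)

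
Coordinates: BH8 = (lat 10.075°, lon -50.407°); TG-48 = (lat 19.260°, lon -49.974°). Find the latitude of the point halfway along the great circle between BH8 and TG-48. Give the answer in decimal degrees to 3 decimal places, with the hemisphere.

Bx = cos φ₂ cos Δλ = 0.944005,  By = cos φ₂ sin Δλ = 0.007134
φₘ = atan2(sin φ₁ + sin φ₂, √((cos φ₁ + Bx)² + By²)) = 14.66760°
λₘ = λ₁ + atan2(By, cos φ₁ + Bx) = -50.19505°

14.668°N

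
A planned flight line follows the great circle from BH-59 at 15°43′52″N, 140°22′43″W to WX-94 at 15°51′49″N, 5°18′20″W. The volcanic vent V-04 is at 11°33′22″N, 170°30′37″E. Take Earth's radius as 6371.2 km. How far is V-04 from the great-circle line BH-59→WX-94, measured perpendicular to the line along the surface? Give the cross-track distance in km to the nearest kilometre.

2786 km

BH-59: φ = +15.73111°, λ = -140.37861°
WX-94: φ = +15.86361°, λ = -5.30556°
V-04: φ = +11.55611°, λ = +170.51028°
δ₁₃ = central angle BH-59→V-04 = 0.834407 rad  (haversine)
θ₁₃ = bearing BH-59→V-04 = 271.465°,  θ₁₂ = bearing BH-59→WX-94 = 56.610°
dₓₜ = R·arcsin(sin δ₁₃ · sin(θ₁₃ − θ₁₂)) = 6371.2·arcsin(0.74090·sin(214.856°)) = -2785.675 km
|dₓₜ| = 2785.675 km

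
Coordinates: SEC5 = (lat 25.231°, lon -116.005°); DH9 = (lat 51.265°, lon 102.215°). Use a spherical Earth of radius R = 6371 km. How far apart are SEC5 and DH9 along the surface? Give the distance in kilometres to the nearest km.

Δφ = 26.0340°,  Δλ = -141.7800°
a = sin²(Δφ/2) + cos φ₁ cos φ₂ sin²(Δλ/2) = 0.556091
c = 2·arcsin(√a) = 1.683214 rad = 96.4411°
d = R·c = 6371 × 1.683214 = 10723.8 km

10724 km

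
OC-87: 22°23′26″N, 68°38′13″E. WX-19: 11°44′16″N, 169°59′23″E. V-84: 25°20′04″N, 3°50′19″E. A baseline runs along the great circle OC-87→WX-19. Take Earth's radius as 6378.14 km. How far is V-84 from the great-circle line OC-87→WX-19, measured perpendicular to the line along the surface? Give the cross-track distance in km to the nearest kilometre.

3015 km

OC-87: φ = +22.39056°, λ = +68.63694°
WX-19: φ = +11.73778°, λ = +169.98972°
V-84: φ = +25.33444°, λ = +3.83861°
δ₁₃ = central angle OC-87→V-84 = 1.025309 rad  (haversine)
θ₁₃ = bearing OC-87→V-84 = 286.937°,  θ₁₂ = bearing OC-87→WX-19 = 74.761°
dₓₜ = R·arcsin(sin δ₁₃ · sin(θ₁₃ − θ₁₂)) = 6378.14·arcsin(0.85487·sin(212.176°)) = -3014.589 km
|dₓₜ| = 3014.589 km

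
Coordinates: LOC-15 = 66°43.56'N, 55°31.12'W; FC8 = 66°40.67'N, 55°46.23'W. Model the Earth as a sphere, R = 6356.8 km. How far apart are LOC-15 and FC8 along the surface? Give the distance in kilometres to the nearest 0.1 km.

LOC-15: φ = +66.72600°, λ = -55.51867°
FC8: φ = +66.67783°, λ = -55.77050°
Δφ = -0.0482°,  Δλ = -0.2518°
a = sin²(Δφ/2) + cos φ₁ cos φ₂ sin²(Δλ/2) = 0.000001
c = 2·arcsin(√a) = 0.001931 rad = 0.1106°
d = R·c = 6356.8 × 0.001931 = 12.3 km

12.3 km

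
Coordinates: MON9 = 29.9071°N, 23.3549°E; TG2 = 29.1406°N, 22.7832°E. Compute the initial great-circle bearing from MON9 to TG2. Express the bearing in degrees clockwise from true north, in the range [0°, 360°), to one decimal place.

213.1°

Δλ = -0.5717°
y = sin Δλ · cos φ₂ = -0.008715
x = cos φ₁ sin φ₂ − sin φ₁ cos φ₂ cos Δλ = -0.013356
θ = atan2(y, x) = -146.8748° → 213.1252° (mod 360°)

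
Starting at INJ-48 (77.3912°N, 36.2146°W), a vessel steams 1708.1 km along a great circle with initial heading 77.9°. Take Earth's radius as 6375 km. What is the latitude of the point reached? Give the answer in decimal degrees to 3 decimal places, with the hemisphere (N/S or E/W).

72.397°N

δ = d/R = 1708.1/6375 = 0.267937 rad
φ₂ = arcsin(sin φ₁ cos δ + cos φ₁ sin δ cos θ)
   = arcsin(0.97588·0.96432 + 0.21829·0.26474·0.20962) = 72.39741°
λ₂ = λ₁ + atan2(sin θ sin δ cos φ₁, cos δ − sin φ₁ sin φ₂) = 22.65416°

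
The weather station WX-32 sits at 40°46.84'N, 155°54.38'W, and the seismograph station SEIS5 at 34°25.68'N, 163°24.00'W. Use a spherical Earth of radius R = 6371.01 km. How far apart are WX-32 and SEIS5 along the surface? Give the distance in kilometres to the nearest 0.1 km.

WX-32: φ = +40.78067°, λ = -155.90633°
SEIS5: φ = +34.42800°, λ = -163.40000°
Δφ = -6.3527°,  Δλ = -7.4937°
a = sin²(Δφ/2) + cos φ₁ cos φ₂ sin²(Δλ/2) = 0.005737
c = 2·arcsin(√a) = 0.151636 rad = 8.6881°
d = R·c = 6371.01 × 0.151636 = 966.1 km

966.1 km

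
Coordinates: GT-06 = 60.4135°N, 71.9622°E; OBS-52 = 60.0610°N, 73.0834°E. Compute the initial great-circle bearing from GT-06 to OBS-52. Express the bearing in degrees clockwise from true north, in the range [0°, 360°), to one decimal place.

121.9°

Δλ = 1.1212°
y = sin Δλ · cos φ₂ = 0.009766
x = cos φ₁ sin φ₂ − sin φ₁ cos φ₂ cos Δλ = -0.006069
θ = atan2(y, x) = 121.8601° → 121.8601° (mod 360°)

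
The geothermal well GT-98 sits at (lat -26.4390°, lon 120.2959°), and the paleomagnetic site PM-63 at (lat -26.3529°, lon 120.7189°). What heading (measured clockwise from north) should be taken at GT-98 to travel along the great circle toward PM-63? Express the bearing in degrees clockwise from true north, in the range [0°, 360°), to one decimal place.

77.3°

Δλ = 0.4230°
y = sin Δλ · cos φ₂ = 0.006615
x = cos φ₁ sin φ₂ − sin φ₁ cos φ₂ cos Δλ = 0.001492
θ = atan2(y, x) = 77.2918° → 77.2918° (mod 360°)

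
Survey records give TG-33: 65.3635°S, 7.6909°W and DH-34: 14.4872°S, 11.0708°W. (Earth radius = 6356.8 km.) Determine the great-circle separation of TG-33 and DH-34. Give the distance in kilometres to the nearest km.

Δφ = 50.8763°,  Δλ = -3.3799°
a = sin²(Δφ/2) + cos φ₁ cos φ₂ sin²(Δλ/2) = 0.184853
c = 2·arcsin(√a) = 0.888864 rad = 50.9281°
d = R·c = 6356.8 × 0.888864 = 5650.3 km

5650 km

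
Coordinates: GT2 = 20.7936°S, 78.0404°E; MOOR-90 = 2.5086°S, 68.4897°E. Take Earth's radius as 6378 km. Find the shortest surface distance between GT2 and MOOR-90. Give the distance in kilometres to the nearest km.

2284 km

Δφ = 18.2850°,  Δλ = -9.5507°
a = sin²(Δφ/2) + cos φ₁ cos φ₂ sin²(Δλ/2) = 0.031719
c = 2·arcsin(√a) = 0.358107 rad = 20.5180°
d = R·c = 6378 × 0.358107 = 2284.0 km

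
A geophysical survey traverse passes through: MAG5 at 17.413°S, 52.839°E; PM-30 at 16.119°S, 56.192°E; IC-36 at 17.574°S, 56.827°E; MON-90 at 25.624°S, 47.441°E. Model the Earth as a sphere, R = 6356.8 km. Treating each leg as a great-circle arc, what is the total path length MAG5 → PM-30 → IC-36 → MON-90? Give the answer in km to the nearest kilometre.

MAG5→PM-30: c = 0.060411 rad, d = 384.02 km
PM-30→IC-36: c = 0.027521 rad, d = 174.94 km
IC-36→MON-90: c = 0.207066 rad, d = 1316.28 km
Total = 384.02 + 174.94 + 1316.28 = 1875.24 km

1875 km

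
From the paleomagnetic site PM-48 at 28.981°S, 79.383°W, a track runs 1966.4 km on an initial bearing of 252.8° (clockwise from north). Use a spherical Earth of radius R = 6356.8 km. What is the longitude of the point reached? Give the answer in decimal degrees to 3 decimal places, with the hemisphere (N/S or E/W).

99.601°W

δ = d/R = 1966.4/6356.8 = 0.309338 rad
φ₂ = arcsin(sin φ₁ cos δ + cos φ₁ sin δ cos θ)
   = arcsin(-0.48452·0.95254 + 0.87478·0.30443·-0.29571) = -32.70211°
λ₂ = λ₁ + atan2(sin θ sin δ cos φ₁, cos δ − sin φ₁ sin φ₂) = -99.60102°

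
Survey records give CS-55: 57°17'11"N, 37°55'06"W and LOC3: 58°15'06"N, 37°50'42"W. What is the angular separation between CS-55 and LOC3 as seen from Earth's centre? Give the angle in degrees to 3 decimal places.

CS-55: φ = +57.28639°, λ = -37.91833°
LOC3: φ = +58.25167°, λ = -37.84500°
Δφ = 0.9653°,  Δλ = 0.0733°
a = sin²(Δφ/2) + cos φ₁ cos φ₂ sin²(Δλ/2) = 0.000071
c = 2·arcsin(√a) = 0.016861 rad = 0.9661°

0.966°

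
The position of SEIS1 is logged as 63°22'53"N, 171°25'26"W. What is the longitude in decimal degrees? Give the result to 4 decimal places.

171.4239°W

171° + 25′/60 + 26″/3600 = 171 + 0.41667 + 0.00722 = 171.4239°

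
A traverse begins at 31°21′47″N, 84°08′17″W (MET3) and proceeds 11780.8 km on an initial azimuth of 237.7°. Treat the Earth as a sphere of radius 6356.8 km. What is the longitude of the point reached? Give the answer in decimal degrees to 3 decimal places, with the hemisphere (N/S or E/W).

172.086°W

MET3: φ = +31.36306°, λ = -84.13806°
δ = d/R = 11780.8/6356.8 = 1.853260 rad
φ₂ = arcsin(sin φ₁ cos δ + cos φ₁ sin δ cos θ)
   = arcsin(0.52046·-0.27872 + 0.85389·0.96037·-0.53435) = -35.68004°
λ₂ = λ₁ + atan2(sin θ sin δ cos φ₁, cos δ − sin φ₁ sin φ₂) = -172.08567°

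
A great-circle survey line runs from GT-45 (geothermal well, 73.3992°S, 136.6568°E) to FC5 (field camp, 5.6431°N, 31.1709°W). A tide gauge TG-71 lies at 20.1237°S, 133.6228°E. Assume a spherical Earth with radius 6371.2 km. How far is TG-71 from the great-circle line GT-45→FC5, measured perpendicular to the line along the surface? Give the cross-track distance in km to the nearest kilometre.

1474 km

δ₁₃ = central angle GT-45→TG-71 = 0.930302 rad  (haversine)
θ₁₃ = bearing GT-45→TG-71 = 356.446°,  θ₁₂ = bearing GT-45→FC5 = 193.066°
dₓₜ = R·arcsin(sin δ₁₃ · sin(θ₁₃ − θ₁₂)) = 6371.2·arcsin(0.80180·sin(163.381°)) = 1474.191 km
|dₓₜ| = 1474.191 km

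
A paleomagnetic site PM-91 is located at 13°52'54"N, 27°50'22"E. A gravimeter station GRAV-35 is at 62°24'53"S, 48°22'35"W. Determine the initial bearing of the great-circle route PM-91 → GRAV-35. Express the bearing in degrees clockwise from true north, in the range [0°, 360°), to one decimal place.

PM-91: φ = +13.88167°, λ = +27.83944°
GRAV-35: φ = -62.41472°, λ = -48.37639°
Δλ = -76.2158°
y = sin Δλ · cos φ₂ = -0.449732
x = cos φ₁ sin φ₂ − sin φ₁ cos φ₂ cos Δλ = -0.886907
θ = atan2(y, x) = -153.1114° → 206.8886° (mod 360°)

206.9°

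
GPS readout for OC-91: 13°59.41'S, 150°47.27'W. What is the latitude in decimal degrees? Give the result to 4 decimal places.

13.9902°S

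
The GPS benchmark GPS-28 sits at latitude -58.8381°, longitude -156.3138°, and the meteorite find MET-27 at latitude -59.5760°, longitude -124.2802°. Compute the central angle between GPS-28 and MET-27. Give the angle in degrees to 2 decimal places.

Δφ = -0.7379°,  Δλ = 32.0336°
a = sin²(Δφ/2) + cos φ₁ cos φ₂ sin²(Δλ/2) = 0.019991
c = 2·arcsin(√a) = 0.283728 rad = 16.2564°

16.26°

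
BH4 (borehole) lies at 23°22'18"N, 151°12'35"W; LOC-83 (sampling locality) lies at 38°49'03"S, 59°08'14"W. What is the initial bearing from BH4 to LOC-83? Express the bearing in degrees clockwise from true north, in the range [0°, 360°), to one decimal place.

125.9°

BH4: φ = +23.37167°, λ = -151.20972°
LOC-83: φ = -38.81750°, λ = -59.13722°
Δλ = 92.0725°
y = sin Δλ · cos φ₂ = 0.778637
x = cos φ₁ sin φ₂ − sin φ₁ cos φ₂ cos Δλ = -0.564232
θ = atan2(y, x) = 125.9286° → 125.9286° (mod 360°)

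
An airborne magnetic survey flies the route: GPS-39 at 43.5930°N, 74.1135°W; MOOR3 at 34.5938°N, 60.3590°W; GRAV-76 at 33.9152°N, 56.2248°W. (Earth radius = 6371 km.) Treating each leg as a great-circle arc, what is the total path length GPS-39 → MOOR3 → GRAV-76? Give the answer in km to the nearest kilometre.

1936 km

GPS-39→MOOR3: c = 0.243113 rad, d = 1548.87 km
MOOR3→GRAV-76: c = 0.060800 rad, d = 387.35 km
Total = 1548.87 + 387.35 = 1936.23 km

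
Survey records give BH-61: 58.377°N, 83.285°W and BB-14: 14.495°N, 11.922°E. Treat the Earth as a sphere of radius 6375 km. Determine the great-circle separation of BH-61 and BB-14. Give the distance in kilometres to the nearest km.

Δφ = -43.8820°,  Δλ = 95.2070°
a = sin²(Δφ/2) + cos φ₁ cos φ₂ sin²(Δλ/2) = 0.416470
c = 2·arcsin(√a) = 1.402949 rad = 80.3830°
d = R·c = 6375 × 1.402949 = 8943.8 km

8944 km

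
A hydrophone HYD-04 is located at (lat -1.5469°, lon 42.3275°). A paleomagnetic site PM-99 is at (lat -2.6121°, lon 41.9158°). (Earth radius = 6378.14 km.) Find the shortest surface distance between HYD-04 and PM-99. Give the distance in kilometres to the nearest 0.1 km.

Δφ = -1.0652°,  Δλ = -0.4117°
a = sin²(Δφ/2) + cos φ₁ cos φ₂ sin²(Δλ/2) = 0.000099
c = 2·arcsin(√a) = 0.019930 rad = 1.1419°
d = R·c = 6378.14 × 0.019930 = 127.1 km

127.1 km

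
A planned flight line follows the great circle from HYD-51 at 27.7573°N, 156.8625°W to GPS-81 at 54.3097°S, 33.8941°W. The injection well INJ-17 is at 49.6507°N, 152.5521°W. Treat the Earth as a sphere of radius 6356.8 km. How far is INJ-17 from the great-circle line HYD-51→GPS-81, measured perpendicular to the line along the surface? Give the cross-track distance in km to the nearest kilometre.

1805 km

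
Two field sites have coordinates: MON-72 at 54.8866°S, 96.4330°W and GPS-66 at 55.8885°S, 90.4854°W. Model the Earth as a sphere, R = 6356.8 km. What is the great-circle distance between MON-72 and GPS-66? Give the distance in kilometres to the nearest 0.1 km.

390.8 km

Δφ = -1.0019°,  Δλ = 5.9476°
a = sin²(Δφ/2) + cos φ₁ cos φ₂ sin²(Δλ/2) = 0.000945
c = 2·arcsin(√a) = 0.061480 rad = 3.5225°
d = R·c = 6356.8 × 0.061480 = 390.8 km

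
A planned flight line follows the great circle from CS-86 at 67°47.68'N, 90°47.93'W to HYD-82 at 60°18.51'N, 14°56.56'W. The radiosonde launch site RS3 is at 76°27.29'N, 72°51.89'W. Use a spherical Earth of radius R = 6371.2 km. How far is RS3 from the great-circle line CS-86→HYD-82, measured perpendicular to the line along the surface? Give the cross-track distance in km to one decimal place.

CS-86: φ = +67.79467°, λ = -90.79883°
HYD-82: φ = +60.30850°, λ = -14.94267°
RS3: φ = +76.45483°, λ = -72.86483°
δ₁₃ = central angle CS-86→RS3 = 0.177444 rad  (haversine)
θ₁₃ = bearing CS-86→RS3 = 24.115°,  θ₁₂ = bearing CS-86→HYD-82 = 65.762°
dₓₜ = R·arcsin(sin δ₁₃ · sin(θ₁₃ − θ₁₂)) = 6371.2·arcsin(0.17651·sin(-41.647°)) = -749.068 km
|dₓₜ| = 749.068 km

749.1 km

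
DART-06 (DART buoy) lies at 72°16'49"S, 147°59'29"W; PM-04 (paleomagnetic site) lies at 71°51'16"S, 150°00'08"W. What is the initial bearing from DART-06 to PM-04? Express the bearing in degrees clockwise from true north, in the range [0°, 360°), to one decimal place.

DART-06: φ = -72.28028°, λ = -147.99139°
PM-04: φ = -71.85444°, λ = -150.00222°
Δλ = -2.0108°
y = sin Δλ · cos φ₂ = -0.010928
x = cos φ₁ sin φ₂ − sin φ₁ cos φ₂ cos Δλ = 0.007249
θ = atan2(y, x) = -56.4396° → 303.5604° (mod 360°)

303.6°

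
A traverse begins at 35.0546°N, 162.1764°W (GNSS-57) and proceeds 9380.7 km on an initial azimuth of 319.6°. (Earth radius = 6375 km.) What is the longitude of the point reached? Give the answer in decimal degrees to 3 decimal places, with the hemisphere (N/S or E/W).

δ = d/R = 9380.7/6375 = 1.471482 rad
φ₂ = arcsin(sin φ₁ cos δ + cos φ₁ sin δ cos θ)
   = arcsin(0.57436·0.09915 + 0.81861·0.99507·0.76154) = 42.63108°
λ₂ = λ₁ + atan2(sin θ sin δ cos φ₁, cos δ − sin φ₁ sin φ₂) = 79.05616°

79.056°E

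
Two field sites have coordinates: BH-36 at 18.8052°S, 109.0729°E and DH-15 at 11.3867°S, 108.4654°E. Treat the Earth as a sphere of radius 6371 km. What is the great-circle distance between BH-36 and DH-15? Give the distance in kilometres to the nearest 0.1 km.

Δφ = 7.4185°,  Δλ = -0.6075°
a = sin²(Δφ/2) + cos φ₁ cos φ₂ sin²(Δλ/2) = 0.004211
c = 2·arcsin(√a) = 0.129881 rad = 7.4416°
d = R·c = 6371 × 0.129881 = 827.5 km

827.5 km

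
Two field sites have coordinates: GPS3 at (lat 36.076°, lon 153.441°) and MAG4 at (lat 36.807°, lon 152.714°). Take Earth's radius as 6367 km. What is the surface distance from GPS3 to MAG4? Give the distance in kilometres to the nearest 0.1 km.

104.0 km

Δφ = 0.7310°,  Δλ = -0.7270°
a = sin²(Δφ/2) + cos φ₁ cos φ₂ sin²(Δλ/2) = 0.000067
c = 2·arcsin(√a) = 0.016339 rad = 0.9362°
d = R·c = 6367 × 0.016339 = 104.0 km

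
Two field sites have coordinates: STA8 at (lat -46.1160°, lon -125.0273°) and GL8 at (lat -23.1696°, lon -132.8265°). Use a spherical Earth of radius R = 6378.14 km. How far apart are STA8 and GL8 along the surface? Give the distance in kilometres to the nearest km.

Δφ = 22.9464°,  Δλ = -7.7992°
a = sin²(Δφ/2) + cos φ₁ cos φ₂ sin²(Δλ/2) = 0.042513
c = 2·arcsin(√a) = 0.415351 rad = 23.7978°
d = R·c = 6378.14 × 0.415351 = 2649.2 km

2649 km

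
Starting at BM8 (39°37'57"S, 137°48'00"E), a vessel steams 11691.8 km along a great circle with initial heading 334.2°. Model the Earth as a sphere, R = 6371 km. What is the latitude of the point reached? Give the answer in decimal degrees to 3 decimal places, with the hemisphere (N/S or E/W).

56.716°N

BM8: φ = -39.63250°, λ = +137.80000°
δ = d/R = 11691.8/6371 = 1.835159 rad
φ₂ = arcsin(sin φ₁ cos δ + cos φ₁ sin δ cos θ)
   = arcsin(-0.63786·-0.26129 + 0.77015·0.96526·0.90032) = 56.71622°
λ₂ = λ₁ + atan2(sin θ sin δ cos φ₁, cos δ − sin φ₁ sin φ₂) = 87.84608°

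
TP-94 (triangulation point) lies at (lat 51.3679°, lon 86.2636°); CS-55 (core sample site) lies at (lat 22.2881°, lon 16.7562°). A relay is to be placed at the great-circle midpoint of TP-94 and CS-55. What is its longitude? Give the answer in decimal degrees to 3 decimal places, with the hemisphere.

Bx = cos φ₂ cos Δλ = 0.323931,  By = cos φ₂ sin Δλ = -0.866734
φₘ = atan2(sin φ₁ + sin φ₂, √((cos φ₁ + Bx)² + By²)) = 42.09110°
λₘ = λ₁ + atan2(By, cos φ₁ + Bx) = 43.83514°

43.835°E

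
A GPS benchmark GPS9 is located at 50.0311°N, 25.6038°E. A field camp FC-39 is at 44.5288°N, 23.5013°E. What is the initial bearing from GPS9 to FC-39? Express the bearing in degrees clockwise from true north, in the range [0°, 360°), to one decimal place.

195.3°

Δλ = -2.1025°
y = sin Δλ · cos φ₂ = -0.026154
x = cos φ₁ sin φ₂ − sin φ₁ cos φ₂ cos Δλ = -0.095518
θ = atan2(y, x) = -164.6868° → 195.3132° (mod 360°)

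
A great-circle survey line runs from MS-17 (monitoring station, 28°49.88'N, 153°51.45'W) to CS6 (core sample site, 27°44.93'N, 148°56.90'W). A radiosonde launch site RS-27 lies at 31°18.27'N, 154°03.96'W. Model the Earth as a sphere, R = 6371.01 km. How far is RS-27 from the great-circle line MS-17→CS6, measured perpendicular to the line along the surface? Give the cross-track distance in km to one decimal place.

263.7 km

MS-17: φ = +28.83133°, λ = -153.85750°
CS6: φ = +27.74883°, λ = -148.94833°
RS-27: φ = +31.30450°, λ = -154.06600°
δ₁₃ = central angle MS-17→RS-27 = 0.043280 rad  (haversine)
θ₁₃ = bearing MS-17→RS-27 = 355.879°,  θ₁₂ = bearing MS-17→CS6 = 102.886°
dₓₜ = R·arcsin(sin δ₁₃ · sin(θ₁₃ − θ₁₂)) = 6371.01·arcsin(0.04327·sin(252.993°)) = -263.669 km
|dₓₜ| = 263.669 km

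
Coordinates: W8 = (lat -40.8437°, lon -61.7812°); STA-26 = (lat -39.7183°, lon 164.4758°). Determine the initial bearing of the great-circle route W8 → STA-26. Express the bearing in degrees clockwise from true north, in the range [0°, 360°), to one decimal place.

213.8°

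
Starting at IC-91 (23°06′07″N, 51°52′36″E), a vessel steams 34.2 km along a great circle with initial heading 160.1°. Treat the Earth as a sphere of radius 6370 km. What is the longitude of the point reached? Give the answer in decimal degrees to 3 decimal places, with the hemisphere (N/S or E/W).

51.990°E

IC-91: φ = +23.10194°, λ = +51.87667°
δ = d/R = 34.2/6370 = 0.005369 rad
φ₂ = arcsin(sin φ₁ cos δ + cos φ₁ sin δ cos θ)
   = arcsin(0.39237·0.99999 + 0.91981·0.00537·-0.94029) = 22.81266°
λ₂ = λ₁ + atan2(sin θ sin δ cos φ₁, cos δ − sin φ₁ sin φ₂) = 51.99026°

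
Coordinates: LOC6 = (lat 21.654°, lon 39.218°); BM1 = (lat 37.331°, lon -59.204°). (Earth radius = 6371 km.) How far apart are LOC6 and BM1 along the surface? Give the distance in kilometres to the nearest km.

Δφ = 15.6770°,  Δλ = -98.4220°
a = sin²(Δφ/2) + cos φ₁ cos φ₂ sin²(Δλ/2) = 0.442236
c = 2·arcsin(√a) = 1.455010 rad = 83.3659°
d = R·c = 6371 × 1.455010 = 9269.9 km

9270 km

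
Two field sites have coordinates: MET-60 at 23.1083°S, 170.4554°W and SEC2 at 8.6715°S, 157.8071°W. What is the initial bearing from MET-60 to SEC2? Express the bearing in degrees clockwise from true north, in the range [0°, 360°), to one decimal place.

42.1°

Δλ = 12.6483°
y = sin Δλ · cos φ₂ = 0.216463
x = cos φ₁ sin φ₂ − sin φ₁ cos φ₂ cos Δλ = 0.239897
θ = atan2(y, x) = 42.0605° → 42.0605° (mod 360°)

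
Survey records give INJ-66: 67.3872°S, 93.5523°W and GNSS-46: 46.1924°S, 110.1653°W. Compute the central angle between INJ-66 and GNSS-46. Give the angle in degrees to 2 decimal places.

Δφ = 21.1948°,  Δλ = -16.6130°
a = sin²(Δφ/2) + cos φ₁ cos φ₂ sin²(Δλ/2) = 0.039377
c = 2·arcsin(√a) = 0.399524 rad = 22.8910°

22.89°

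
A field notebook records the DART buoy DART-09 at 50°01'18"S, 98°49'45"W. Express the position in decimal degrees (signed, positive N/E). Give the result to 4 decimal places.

lat: 50.0217° S → -50.0217°
lon: 98.8292° W → -98.8292°

-50.0217°, -98.8292°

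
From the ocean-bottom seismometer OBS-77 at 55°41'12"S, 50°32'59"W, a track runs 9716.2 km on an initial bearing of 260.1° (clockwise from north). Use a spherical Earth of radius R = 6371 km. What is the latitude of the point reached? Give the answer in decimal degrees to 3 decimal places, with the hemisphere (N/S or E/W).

OBS-77: φ = -55.68667°, λ = -50.54972°
δ = d/R = 9716.2/6371 = 1.525067 rad
φ₂ = arcsin(sin φ₁ cos δ + cos φ₁ sin δ cos θ)
   = arcsin(-0.82597·0.04571 + 0.56372·0.99895·-0.17193) = -7.73412°
λ₂ = λ₁ + atan2(sin θ sin δ cos φ₁, cos δ − sin φ₁ sin φ₂) = -147.27768°

7.734°S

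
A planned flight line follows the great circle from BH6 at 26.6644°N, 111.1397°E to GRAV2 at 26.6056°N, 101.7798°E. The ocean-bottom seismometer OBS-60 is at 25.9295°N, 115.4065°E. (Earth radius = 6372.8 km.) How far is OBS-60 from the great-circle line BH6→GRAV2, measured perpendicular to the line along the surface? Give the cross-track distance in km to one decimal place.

δ₁₃ = central angle BH6→OBS-60 = 0.067980 rad  (haversine)
θ₁₃ = bearing BH6→OBS-60 = 99.925°,  θ₁₂ = bearing BH6→GRAV2 = 271.700°
dₓₜ = R·arcsin(sin δ₁₃ · sin(θ₁₃ − θ₁₂)) = 6372.8·arcsin(0.06793·sin(-171.775°)) = -61.928 km
|dₓₜ| = 61.928 km

61.9 km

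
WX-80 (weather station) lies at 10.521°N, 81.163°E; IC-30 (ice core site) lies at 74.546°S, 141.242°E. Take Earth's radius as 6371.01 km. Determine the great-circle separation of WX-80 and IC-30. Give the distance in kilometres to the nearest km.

Δφ = -85.0670°,  Δλ = 60.0790°
a = sin²(Δφ/2) + cos φ₁ cos φ₂ sin²(Δλ/2) = 0.522657
c = 2·arcsin(√a) = 1.616126 rad = 92.5972°
d = R·c = 6371.01 × 1.616126 = 10296.4 km

10296 km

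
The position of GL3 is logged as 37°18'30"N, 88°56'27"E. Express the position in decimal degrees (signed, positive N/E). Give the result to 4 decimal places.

lat: 37.3083° N → +37.3083°
lon: 88.9408° E → +88.9408°

+37.3083°, +88.9408°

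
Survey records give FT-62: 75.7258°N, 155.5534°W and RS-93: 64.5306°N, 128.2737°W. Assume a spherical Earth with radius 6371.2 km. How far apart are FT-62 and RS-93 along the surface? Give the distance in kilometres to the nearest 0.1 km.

1585.9 km

Δφ = -11.1952°,  Δλ = 27.2797°
a = sin²(Δφ/2) + cos φ₁ cos φ₂ sin²(Δλ/2) = 0.015411
c = 2·arcsin(√a) = 0.248921 rad = 14.2621°
d = R·c = 6371.2 × 0.248921 = 1585.9 km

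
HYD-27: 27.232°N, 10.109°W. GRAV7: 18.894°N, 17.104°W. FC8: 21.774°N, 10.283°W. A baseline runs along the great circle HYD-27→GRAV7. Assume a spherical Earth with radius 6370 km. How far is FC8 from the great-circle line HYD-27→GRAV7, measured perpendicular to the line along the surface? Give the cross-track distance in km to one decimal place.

368.4 km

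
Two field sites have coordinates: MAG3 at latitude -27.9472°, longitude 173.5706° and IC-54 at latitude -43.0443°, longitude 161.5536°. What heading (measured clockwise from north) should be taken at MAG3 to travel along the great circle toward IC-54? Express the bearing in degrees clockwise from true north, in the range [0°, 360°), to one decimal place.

209.6°

Δλ = -12.0170°
y = sin Δλ · cos φ₂ = -0.152159
x = cos φ₁ sin φ₂ − sin φ₁ cos φ₂ cos Δλ = -0.267961
θ = atan2(y, x) = -150.4103° → 209.5897° (mod 360°)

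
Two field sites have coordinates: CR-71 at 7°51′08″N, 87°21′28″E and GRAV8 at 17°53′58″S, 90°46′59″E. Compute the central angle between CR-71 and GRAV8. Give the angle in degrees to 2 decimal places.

25.97°

CR-71: φ = +7.85222°, λ = +87.35778°
GRAV8: φ = -17.89944°, λ = +90.78306°
Δφ = -25.7517°,  Δλ = 3.4253°
a = sin²(Δφ/2) + cos φ₁ cos φ₂ sin²(Δλ/2) = 0.050499
c = 2·arcsin(√a) = 0.453312 rad = 25.9729°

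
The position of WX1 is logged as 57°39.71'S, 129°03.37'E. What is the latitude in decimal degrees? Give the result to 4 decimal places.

57° + 39.71′/60 = 57 + 0.66183 = 57.6618°

57.6618°S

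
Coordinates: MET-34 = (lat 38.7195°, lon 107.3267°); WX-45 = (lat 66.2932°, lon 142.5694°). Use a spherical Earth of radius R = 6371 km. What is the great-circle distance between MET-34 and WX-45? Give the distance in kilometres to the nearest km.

Δφ = 27.5737°,  Δλ = 35.2427°
a = sin²(Δφ/2) + cos φ₁ cos φ₂ sin²(Δλ/2) = 0.085539
c = 2·arcsin(√a) = 0.593620 rad = 34.0119°
d = R·c = 6371 × 0.593620 = 3782.0 km

3782 km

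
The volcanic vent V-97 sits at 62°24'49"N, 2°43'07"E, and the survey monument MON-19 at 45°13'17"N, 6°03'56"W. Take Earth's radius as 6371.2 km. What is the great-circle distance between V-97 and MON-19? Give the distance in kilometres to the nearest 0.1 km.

1992.6 km

V-97: φ = +62.41361°, λ = +2.71861°
MON-19: φ = +45.22139°, λ = -6.06556°
Δφ = -17.1922°,  Δλ = -8.7842°
a = sin²(Δφ/2) + cos φ₁ cos φ₂ sin²(Δλ/2) = 0.024254
c = 2·arcsin(√a) = 0.312745 rad = 17.9190°
d = R·c = 6371.2 × 0.312745 = 1992.6 km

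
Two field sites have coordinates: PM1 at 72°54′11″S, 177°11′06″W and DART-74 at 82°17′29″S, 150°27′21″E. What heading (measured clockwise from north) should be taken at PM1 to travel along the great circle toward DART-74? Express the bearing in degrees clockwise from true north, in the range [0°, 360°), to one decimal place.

PM1: φ = -72.90306°, λ = -177.18500°
DART-74: φ = -82.29139°, λ = +150.45583°
Δλ = -32.3592°
y = sin Δλ · cos φ₂ = -0.071792
x = cos φ₁ sin φ₂ − sin φ₁ cos φ₂ cos Δλ = -0.183034
θ = atan2(y, x) = -158.5832° → 201.4168° (mod 360°)

201.4°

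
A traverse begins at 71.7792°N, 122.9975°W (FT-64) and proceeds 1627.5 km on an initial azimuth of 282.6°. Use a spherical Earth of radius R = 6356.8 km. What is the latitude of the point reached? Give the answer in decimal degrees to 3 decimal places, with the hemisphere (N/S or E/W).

δ = d/R = 1627.5/6356.8 = 0.256025 rad
φ₂ = arcsin(sin φ₁ cos δ + cos φ₁ sin δ cos θ)
   = arcsin(0.94986·0.96740 + 0.31268·0.25324·0.21814) = 69.41804°
λ₂ = λ₁ + atan2(sin θ sin δ cos φ₁, cos δ − sin φ₁ sin φ₂) = -167.66591°

69.418°N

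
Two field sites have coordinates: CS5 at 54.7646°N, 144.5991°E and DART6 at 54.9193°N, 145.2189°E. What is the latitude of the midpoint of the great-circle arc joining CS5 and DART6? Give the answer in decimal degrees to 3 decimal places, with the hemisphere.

54.842°N

Bx = cos φ₂ cos Δλ = 0.574696,  By = cos φ₂ sin Δλ = 0.006217
φₘ = atan2(sin φ₁ + sin φ₂, √((cos φ₁ + Bx)² + By²)) = 54.84234°
λₘ = λ₁ + atan2(By, cos φ₁ + Bx) = 144.90841°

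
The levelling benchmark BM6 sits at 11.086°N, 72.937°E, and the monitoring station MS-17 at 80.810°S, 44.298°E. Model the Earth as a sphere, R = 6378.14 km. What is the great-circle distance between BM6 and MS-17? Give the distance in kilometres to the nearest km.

10352 km

Δφ = -91.8960°,  Δλ = -28.6390°
a = sin²(Δφ/2) + cos φ₁ cos φ₂ sin²(Δλ/2) = 0.526130
c = 2·arcsin(√a) = 1.623080 rad = 92.9956°
d = R·c = 6378.14 × 1.623080 = 10352.2 km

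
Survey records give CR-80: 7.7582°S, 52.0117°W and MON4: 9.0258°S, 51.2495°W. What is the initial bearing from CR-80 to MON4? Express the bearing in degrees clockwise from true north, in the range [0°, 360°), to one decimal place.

Δλ = 0.7622°
y = sin Δλ · cos φ₂ = 0.013138
x = cos φ₁ sin φ₂ − sin φ₁ cos φ₂ cos Δλ = -0.022134
θ = atan2(y, x) = 149.3082° → 149.3082° (mod 360°)

149.3°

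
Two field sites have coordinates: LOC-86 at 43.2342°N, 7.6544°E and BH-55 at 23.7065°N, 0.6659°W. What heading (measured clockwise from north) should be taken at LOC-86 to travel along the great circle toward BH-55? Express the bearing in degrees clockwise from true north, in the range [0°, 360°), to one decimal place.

Δλ = -8.3203°
y = sin Δλ · cos φ₂ = -0.132496
x = cos φ₁ sin φ₂ − sin φ₁ cos φ₂ cos Δλ = -0.327661
θ = atan2(y, x) = -157.9831° → 202.0169° (mod 360°)

202.0°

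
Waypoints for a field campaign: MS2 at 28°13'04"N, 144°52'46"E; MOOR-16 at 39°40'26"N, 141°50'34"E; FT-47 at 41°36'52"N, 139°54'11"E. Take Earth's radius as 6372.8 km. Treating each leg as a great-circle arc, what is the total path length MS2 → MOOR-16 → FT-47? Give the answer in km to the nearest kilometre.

MS2: φ = +28.21778°, λ = +144.87944°
MOOR-16: φ = +39.67389°, λ = +141.84278°
FT-47: φ = +41.61444°, λ = +139.90306°
MS2→MOOR-16: c = 0.204686 rad, d = 1304.42 km
MOOR-16→FT-47: c = 0.042506 rad, d = 270.88 km
Total = 1304.42 + 270.88 = 1575.31 km

1575 km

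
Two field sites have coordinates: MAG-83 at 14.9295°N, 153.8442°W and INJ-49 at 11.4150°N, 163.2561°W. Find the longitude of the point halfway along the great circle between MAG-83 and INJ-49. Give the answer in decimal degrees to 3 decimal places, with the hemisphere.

158.584°W

Bx = cos φ₂ cos Δλ = 0.967024,  By = cos φ₂ sin Δλ = -0.160296
φₘ = atan2(sin φ₁ + sin φ₂, √((cos φ₁ + Bx)² + By²)) = 13.21524°
λₘ = λ₁ + atan2(By, cos φ₁ + Bx) = -158.58402°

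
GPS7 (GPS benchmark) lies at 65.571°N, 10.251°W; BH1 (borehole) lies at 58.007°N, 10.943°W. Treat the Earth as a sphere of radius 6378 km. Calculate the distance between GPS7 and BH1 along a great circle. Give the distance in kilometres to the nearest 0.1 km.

Δφ = -7.5640°,  Δλ = -0.6920°
a = sin²(Δφ/2) + cos φ₁ cos φ₂ sin²(Δλ/2) = 0.004359
c = 2·arcsin(√a) = 0.132138 rad = 7.5710°
d = R·c = 6378 × 0.132138 = 842.8 km

842.8 km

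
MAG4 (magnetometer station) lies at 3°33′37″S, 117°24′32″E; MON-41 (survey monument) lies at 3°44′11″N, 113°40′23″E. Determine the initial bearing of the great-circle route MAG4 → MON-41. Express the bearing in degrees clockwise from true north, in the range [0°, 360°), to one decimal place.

MAG4: φ = -3.56028°, λ = +117.40889°
MON-41: φ = +3.73639°, λ = +113.67306°
Δλ = -3.7358°
y = sin Δλ · cos φ₂ = -0.065018
x = cos φ₁ sin φ₂ − sin φ₁ cos φ₂ cos Δλ = 0.126875
θ = atan2(y, x) = -27.1331° → 332.8669° (mod 360°)

332.9°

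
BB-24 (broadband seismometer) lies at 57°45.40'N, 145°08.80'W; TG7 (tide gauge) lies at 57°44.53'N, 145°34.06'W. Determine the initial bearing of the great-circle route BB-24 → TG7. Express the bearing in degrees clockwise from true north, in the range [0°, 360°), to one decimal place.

266.5°

BB-24: φ = +57.75667°, λ = -145.14667°
TG7: φ = +57.74217°, λ = -145.56767°
Δλ = -0.4210°
y = sin Δλ · cos φ₂ = -0.003922
x = cos φ₁ sin φ₂ − sin φ₁ cos φ₂ cos Δλ = -0.000241
θ = atan2(y, x) = -93.5149° → 266.4851° (mod 360°)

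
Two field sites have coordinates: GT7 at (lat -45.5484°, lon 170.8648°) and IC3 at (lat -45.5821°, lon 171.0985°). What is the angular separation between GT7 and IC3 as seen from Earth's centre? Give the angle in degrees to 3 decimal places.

0.167°

Δφ = -0.0337°,  Δλ = 0.2337°
a = sin²(Δφ/2) + cos φ₁ cos φ₂ sin²(Δλ/2) = 0.000002
c = 2·arcsin(√a) = 0.002916 rad = 0.1670°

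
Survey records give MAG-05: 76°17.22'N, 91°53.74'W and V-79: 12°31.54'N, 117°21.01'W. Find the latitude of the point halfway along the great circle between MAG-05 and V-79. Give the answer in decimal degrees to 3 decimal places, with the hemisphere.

MAG-05: φ = +76.28700°, λ = -91.89567°
V-79: φ = +12.52567°, λ = -117.35017°
Bx = cos φ₂ cos Δλ = 0.881436,  By = cos φ₂ sin Δλ = -0.419565
φₘ = atan2(sin φ₁ + sin φ₂, √((cos φ₁ + Bx)² + By²)) = 44.85030°
λₘ = λ₁ + atan2(By, cos φ₁ + Bx) = -112.45751°

44.850°N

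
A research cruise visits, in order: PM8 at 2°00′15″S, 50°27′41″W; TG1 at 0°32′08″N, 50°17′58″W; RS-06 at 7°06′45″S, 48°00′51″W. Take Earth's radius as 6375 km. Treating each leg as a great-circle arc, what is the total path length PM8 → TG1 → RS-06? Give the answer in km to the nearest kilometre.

PM8: φ = -2.00417°, λ = -50.46139°
TG1: φ = +0.53556°, λ = -50.29944°
RS-06: φ = -7.11250°, λ = -48.01417°
PM8→TG1: c = 0.044417 rad, d = 283.16 km
TG1→RS-06: c = 0.139288 rad, d = 887.96 km
Total = 283.16 + 887.96 = 1171.12 km

1171 km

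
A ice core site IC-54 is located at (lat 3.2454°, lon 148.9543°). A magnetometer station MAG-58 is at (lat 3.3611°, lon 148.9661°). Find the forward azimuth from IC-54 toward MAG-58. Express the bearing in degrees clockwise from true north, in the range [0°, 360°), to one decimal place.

5.8°

Δλ = 0.0118°
y = sin Δλ · cos φ₂ = 0.000206
x = cos φ₁ sin φ₂ − sin φ₁ cos φ₂ cos Δλ = 0.002019
θ = atan2(y, x) = 5.8134° → 5.8134° (mod 360°)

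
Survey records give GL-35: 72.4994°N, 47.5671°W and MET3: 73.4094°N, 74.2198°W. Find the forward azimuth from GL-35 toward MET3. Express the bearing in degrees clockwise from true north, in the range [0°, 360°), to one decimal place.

Δλ = -26.6527°
y = sin Δλ · cos φ₂ = -0.128084
x = cos φ₁ sin φ₂ − sin φ₁ cos φ₂ cos Δλ = 0.044817
θ = atan2(y, x) = -70.7147° → 289.2853° (mod 360°)

289.3°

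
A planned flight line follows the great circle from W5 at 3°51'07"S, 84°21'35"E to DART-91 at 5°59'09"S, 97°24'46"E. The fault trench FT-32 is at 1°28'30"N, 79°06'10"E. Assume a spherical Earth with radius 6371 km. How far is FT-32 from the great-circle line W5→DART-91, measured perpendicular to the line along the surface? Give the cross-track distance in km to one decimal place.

481.7 km

W5: φ = -3.85194°, λ = +84.35972°
DART-91: φ = -5.98583°, λ = +97.41278°
FT-32: φ = +1.47500°, λ = +79.10278°
δ₁₃ = central angle W5→FT-32 = 0.130585 rad  (haversine)
θ₁₃ = bearing W5→FT-32 = 315.300°,  θ₁₂ = bearing W5→DART-91 = 99.840°
dₓₜ = R·arcsin(sin δ₁₃ · sin(θ₁₃ − θ₁₂)) = 6371·arcsin(0.13021·sin(215.460°)) = -481.735 km
|dₓₜ| = 481.735 km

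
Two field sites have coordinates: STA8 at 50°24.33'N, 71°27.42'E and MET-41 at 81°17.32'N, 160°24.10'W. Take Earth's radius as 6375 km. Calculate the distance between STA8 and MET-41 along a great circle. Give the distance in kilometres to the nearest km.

5052 km

STA8: φ = +50.40550°, λ = +71.45700°
MET-41: φ = +81.28867°, λ = -160.40167°
Δφ = 30.8832°,  Δλ = 128.1413°
a = sin²(Δφ/2) + cos φ₁ cos φ₂ sin²(Δλ/2) = 0.148966
c = 2·arcsin(√a) = 0.792500 rad = 45.4069°
d = R·c = 6375 × 0.792500 = 5052.2 km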